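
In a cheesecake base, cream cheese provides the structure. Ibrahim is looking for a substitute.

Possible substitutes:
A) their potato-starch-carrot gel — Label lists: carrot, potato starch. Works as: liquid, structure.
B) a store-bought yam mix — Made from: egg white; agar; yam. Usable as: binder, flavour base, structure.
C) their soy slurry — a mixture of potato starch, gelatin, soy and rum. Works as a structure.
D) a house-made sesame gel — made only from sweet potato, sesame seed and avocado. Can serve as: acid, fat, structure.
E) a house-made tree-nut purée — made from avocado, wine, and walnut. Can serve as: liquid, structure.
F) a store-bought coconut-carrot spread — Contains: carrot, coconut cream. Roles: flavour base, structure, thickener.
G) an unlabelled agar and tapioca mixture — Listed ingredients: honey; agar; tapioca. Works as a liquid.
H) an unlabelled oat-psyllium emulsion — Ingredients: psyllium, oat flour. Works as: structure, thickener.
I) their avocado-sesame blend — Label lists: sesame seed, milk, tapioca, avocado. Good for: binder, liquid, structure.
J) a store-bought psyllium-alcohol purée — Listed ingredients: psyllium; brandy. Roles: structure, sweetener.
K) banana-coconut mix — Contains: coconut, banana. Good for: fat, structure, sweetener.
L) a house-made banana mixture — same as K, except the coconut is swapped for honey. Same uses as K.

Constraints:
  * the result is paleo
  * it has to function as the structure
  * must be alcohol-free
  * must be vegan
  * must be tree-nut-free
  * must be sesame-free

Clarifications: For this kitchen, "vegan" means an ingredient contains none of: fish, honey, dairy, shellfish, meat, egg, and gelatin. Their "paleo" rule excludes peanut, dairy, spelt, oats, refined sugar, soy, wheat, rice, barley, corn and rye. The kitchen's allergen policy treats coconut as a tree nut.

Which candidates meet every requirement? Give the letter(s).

A

A: only potato starch and carrot; none excluded — keep
B: has egg white, so not vegan — out
C: has gelatin, so not vegan; has soy, so not paleo (and 1 more) — out
D: has sesame seed, so not sesame-free — no
E: has wine, so not alcohol-free; has walnut, so not tree-nut-free — reject
F: has coconut cream, so not tree-nut-free — out
G: not usable as a structure; has honey, so not vegan — out
H: has oat flour, so not paleo — no
I: has milk, so not vegan; has milk, so not paleo (and 1 more) — no
J: has brandy, so not alcohol-free — no
K: has coconut, so not tree-nut-free — out
L: has honey, so not vegan — out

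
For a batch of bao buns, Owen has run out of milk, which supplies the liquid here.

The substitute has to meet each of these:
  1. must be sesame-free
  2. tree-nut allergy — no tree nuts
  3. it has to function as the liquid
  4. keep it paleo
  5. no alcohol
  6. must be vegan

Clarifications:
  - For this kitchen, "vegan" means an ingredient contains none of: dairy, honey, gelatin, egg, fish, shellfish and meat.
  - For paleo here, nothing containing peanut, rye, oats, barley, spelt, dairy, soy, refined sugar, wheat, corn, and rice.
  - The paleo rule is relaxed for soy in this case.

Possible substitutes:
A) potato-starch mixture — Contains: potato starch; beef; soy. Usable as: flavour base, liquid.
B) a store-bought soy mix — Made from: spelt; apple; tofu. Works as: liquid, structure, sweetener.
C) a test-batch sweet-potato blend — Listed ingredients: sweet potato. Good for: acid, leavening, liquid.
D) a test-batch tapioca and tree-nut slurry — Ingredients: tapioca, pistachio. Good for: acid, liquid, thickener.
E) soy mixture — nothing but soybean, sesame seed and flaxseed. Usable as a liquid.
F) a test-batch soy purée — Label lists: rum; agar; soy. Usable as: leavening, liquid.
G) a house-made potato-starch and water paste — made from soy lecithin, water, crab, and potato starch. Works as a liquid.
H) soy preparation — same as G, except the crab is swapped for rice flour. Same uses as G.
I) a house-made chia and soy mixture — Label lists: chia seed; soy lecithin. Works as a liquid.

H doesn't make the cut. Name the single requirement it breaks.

paleo

usable as a liquid: satisfied
vegan: satisfied
paleo: has rice flour — fails
tree-nut-free: satisfied
sesame-free: satisfied
alcohol-free: satisfied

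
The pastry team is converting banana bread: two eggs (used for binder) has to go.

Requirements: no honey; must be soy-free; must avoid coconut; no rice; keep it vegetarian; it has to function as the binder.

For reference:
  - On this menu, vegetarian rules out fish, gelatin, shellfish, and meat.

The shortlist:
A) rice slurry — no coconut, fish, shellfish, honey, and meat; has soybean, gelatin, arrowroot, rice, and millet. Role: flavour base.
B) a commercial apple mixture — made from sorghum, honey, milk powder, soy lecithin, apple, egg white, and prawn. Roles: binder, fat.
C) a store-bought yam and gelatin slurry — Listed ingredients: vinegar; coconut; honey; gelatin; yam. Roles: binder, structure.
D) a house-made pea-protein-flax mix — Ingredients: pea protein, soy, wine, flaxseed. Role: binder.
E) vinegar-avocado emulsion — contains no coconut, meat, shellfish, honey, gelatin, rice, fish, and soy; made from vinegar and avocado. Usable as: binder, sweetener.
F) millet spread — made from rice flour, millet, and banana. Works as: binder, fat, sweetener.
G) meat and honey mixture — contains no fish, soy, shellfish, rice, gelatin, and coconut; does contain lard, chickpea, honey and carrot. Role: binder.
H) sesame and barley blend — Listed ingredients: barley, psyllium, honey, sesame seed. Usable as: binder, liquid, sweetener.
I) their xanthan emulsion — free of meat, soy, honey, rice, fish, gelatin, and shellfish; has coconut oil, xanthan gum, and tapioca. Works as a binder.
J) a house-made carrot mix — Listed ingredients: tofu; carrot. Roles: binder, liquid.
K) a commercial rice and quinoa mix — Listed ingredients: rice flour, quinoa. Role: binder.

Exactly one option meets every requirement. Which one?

E

A: not usable as a binder; has gelatin, so not vegetarian (and 2 more) — out
B: has prawn, so not vegetarian; has honey, so not honey-free (and 1 more) — reject
C: has gelatin, so not vegetarian; has honey, so not honey-free (and 1 more) — reject
D: has soy, so not soy-free — no
E: works as a binder, no soy, no coconut — keep
F: has rice flour, so not rice-free — no
G: has lard, so not vegetarian; has honey, so not honey-free — reject
H: has honey, so not honey-free — out
I: has coconut oil, so not coconut-free — reject
J: has tofu, so not soy-free — out
K: has rice flour, so not rice-free — out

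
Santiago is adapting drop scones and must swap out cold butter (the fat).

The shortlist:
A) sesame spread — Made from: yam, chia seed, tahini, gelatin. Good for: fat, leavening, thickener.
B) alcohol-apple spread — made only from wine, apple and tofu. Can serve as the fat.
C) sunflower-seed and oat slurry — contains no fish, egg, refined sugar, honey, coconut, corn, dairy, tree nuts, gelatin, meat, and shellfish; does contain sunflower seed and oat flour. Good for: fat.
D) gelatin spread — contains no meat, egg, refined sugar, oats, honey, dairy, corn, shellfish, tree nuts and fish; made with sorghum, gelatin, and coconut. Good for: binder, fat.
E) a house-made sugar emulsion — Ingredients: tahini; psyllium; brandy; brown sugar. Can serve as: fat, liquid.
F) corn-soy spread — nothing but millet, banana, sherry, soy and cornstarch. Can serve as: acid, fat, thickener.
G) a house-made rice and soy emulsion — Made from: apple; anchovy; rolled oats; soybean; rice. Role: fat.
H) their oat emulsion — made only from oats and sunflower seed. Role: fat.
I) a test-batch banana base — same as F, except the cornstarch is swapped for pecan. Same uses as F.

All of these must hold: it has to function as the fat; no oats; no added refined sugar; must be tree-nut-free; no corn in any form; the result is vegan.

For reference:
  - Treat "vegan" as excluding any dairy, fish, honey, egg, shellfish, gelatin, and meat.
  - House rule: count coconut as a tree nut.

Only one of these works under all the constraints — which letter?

A: has gelatin, so not vegan — out
B: tree-nut-free, no oats — OK
C: has oat flour, so not oat-free — no
D: has gelatin, so not vegan; has coconut, so not tree-nut-free — reject
E: has brown sugar, so not no-added-sugar — out
F: has cornstarch, so not corn-free — out
G: has anchovy, so not vegan; has rolled oats, so not oat-free — out
H: has oats, so not oat-free — no
I: has pecan, so not tree-nut-free — out

B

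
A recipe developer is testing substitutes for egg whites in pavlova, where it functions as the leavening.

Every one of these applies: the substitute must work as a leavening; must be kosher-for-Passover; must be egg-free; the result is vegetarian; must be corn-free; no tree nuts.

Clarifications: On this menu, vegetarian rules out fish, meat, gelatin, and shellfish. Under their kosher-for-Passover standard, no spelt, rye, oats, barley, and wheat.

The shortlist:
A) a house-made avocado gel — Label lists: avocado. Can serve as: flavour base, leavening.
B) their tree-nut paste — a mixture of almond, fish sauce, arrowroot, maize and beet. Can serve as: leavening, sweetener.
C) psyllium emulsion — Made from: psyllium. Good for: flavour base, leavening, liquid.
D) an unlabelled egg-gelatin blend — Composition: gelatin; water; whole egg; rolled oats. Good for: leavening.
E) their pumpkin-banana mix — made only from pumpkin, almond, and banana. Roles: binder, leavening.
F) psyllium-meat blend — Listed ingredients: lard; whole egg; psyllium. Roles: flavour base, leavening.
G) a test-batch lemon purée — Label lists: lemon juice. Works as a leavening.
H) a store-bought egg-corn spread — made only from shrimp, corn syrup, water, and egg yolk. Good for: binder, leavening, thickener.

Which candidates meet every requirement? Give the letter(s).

A: only avocado; none excluded — valid
B: has fish sauce, so not vegetarian; has almond, so not tree-nut-free (and 1 more) — no
C: kosher-for-Passover, vegetarian — valid
D: has gelatin, so not vegetarian; has rolled oats, so not kosher-for-Passover (and 1 more) — reject
E: has almond, so not tree-nut-free — out
F: has lard, so not vegetarian; has whole egg, so not egg-free — out
G: only lemon juice; none excluded — valid
H: has shrimp, so not vegetarian; has egg yolk, so not egg-free (and 1 more) — out

A, C, G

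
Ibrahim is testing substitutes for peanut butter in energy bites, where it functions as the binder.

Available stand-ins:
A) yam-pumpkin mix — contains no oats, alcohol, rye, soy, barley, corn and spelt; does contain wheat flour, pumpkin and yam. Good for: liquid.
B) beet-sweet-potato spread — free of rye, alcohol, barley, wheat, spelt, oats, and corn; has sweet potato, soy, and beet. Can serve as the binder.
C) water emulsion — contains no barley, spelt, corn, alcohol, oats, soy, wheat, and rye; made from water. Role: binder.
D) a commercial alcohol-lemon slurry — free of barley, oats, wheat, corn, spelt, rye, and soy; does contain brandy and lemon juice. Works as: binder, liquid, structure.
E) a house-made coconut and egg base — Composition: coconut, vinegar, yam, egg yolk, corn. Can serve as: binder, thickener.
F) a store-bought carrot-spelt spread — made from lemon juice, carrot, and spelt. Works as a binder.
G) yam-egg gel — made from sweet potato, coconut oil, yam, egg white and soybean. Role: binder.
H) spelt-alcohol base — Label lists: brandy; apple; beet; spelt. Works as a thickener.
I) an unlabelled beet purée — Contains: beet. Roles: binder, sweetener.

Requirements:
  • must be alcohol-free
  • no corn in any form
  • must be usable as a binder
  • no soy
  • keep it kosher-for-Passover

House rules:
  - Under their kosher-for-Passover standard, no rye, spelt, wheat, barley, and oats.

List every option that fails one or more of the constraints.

A, B, D, E, F, G, H

A: not usable as a binder; has wheat flour, so not kosher-for-Passover — reject
B: has soy, so not soy-free — no
C: every rule checks out — OK
D: has brandy, so not alcohol-free — no
E: has corn, so not corn-free — no
F: has spelt, so not kosher-for-Passover — out
G: has soybean, so not soy-free — out
H: not usable as a binder; has spelt, so not kosher-for-Passover (and 1 more) — reject
I: works as a binder, no alcohol, kosher-for-Passover — keep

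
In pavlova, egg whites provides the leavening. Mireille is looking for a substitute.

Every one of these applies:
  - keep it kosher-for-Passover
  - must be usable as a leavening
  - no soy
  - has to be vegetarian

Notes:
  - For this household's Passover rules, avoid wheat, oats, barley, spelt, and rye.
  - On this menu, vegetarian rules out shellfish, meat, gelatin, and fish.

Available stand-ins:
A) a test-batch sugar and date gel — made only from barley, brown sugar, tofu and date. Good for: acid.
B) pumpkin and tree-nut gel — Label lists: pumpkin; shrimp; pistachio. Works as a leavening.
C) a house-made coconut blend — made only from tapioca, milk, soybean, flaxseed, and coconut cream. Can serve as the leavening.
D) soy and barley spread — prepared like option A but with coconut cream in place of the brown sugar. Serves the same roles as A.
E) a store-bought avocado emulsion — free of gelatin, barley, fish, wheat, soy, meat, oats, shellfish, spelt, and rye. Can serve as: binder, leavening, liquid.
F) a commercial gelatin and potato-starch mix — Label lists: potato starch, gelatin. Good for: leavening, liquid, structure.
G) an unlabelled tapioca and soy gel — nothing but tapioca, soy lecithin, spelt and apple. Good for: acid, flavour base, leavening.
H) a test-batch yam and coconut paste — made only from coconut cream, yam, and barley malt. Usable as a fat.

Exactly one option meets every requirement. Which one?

E

A: not usable as a leavening; has barley, so not kosher-for-Passover (and 1 more) — no
B: has shrimp, so not vegetarian — no
C: has soybean, so not soy-free — reject
D: not usable as a leavening; has barley, so not kosher-for-Passover (and 1 more) — out
E: works as a leavening, no soy, kosher-for-Passover — keep
F: has gelatin, so not vegetarian — out
G: has spelt, so not kosher-for-Passover; has soy lecithin, so not soy-free — out
H: not usable as a leavening; has barley malt, so not kosher-for-Passover — out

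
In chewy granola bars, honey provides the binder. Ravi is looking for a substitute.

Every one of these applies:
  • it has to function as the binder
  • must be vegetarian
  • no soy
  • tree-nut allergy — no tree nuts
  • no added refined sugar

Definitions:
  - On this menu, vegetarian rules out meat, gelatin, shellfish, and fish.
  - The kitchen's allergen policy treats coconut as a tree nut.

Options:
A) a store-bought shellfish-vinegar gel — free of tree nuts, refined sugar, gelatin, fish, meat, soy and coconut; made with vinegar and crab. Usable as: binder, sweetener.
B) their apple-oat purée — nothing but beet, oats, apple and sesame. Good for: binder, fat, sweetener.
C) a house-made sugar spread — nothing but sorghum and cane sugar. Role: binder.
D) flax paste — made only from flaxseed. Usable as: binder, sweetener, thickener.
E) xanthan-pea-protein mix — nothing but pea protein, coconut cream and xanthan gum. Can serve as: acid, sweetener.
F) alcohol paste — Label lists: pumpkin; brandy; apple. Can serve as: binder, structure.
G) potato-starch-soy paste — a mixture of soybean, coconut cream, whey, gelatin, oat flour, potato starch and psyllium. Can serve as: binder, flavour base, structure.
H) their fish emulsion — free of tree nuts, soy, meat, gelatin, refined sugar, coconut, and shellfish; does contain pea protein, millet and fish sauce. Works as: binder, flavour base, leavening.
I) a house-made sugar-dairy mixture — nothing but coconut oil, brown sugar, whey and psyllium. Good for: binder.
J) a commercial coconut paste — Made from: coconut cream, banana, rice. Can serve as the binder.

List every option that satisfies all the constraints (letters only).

B, D, F

A: has crab, so not vegetarian — no
B: nothing on the exclusion list — OK
C: has cane sugar, so not no-added-sugar — reject
D: works as a binder, vegetarian, no refined sugar — valid
E: not usable as a binder; has coconut cream, so not tree-nut-free — reject
F: nothing on the exclusion list — keep
G: has gelatin, so not vegetarian; has coconut cream, so not tree-nut-free (and 1 more) — reject
H: has fish sauce, so not vegetarian — out
I: has brown sugar, so not no-added-sugar; has coconut oil, so not tree-nut-free — out
J: has coconut cream, so not tree-nut-free — reject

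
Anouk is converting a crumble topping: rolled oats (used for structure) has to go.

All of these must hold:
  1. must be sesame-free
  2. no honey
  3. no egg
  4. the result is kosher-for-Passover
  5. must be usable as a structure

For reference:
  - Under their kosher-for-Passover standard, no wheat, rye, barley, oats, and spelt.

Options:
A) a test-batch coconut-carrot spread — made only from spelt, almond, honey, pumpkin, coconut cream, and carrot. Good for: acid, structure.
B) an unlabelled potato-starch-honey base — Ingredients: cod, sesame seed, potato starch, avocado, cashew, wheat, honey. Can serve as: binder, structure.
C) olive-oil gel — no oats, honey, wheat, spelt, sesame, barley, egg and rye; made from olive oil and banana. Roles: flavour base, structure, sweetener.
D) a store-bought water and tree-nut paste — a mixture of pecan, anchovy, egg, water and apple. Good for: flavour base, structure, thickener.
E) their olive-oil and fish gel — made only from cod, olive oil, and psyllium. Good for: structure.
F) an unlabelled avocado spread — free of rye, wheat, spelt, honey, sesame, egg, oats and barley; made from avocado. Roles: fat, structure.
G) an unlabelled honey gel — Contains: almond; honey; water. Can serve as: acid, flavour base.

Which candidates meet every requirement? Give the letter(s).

A: has spelt, so not kosher-for-Passover; has honey, so not honey-free — reject
B: has wheat, so not kosher-for-Passover; has sesame seed, so not sesame-free (and 1 more) — reject
C: no egg, no honey — keep
D: has egg, so not egg-free — out
E: only cod, psyllium and olive oil; none excluded — keep
F: works as a structure, no sesame, no honey — valid
G: not usable as a structure; has honey, so not honey-free — reject

C, E, F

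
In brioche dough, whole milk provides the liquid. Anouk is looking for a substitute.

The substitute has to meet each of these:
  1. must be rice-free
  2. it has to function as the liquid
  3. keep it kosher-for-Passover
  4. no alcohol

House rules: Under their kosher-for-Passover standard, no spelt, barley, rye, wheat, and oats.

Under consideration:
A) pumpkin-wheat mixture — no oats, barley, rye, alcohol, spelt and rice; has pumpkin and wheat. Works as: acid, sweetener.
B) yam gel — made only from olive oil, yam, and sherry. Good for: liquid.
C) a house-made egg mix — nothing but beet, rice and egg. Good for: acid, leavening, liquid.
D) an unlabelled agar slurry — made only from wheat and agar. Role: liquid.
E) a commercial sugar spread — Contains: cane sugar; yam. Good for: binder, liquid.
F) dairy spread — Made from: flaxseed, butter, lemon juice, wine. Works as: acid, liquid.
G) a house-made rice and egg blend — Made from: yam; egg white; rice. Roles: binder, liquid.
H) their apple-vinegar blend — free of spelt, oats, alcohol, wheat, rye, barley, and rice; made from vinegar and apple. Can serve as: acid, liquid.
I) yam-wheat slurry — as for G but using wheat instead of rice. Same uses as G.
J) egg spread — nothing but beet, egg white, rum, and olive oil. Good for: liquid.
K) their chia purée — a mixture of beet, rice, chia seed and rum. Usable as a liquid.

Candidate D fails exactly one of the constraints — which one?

usable as a liquid: satisfied
kosher-for-Passover: has wheat — fails
alcohol-free: satisfied
rice-free: satisfied

kosher-for-Passover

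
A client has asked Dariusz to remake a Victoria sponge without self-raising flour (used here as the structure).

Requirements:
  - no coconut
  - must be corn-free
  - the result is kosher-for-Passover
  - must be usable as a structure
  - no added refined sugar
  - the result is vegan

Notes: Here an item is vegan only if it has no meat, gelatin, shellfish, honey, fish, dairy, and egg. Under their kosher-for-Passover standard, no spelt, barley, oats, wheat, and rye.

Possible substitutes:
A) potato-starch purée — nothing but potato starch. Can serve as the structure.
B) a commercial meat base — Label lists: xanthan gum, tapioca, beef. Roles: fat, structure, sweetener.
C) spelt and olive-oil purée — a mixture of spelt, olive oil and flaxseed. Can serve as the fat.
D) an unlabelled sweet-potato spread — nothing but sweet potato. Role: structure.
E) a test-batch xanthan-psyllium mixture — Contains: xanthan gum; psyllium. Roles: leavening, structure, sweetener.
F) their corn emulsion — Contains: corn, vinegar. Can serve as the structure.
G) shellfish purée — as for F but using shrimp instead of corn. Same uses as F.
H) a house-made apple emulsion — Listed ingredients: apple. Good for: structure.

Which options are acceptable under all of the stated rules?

A, D, E, H

A: works as a structure, vegan, no coconut — valid
B: has beef, so not vegan — reject
C: not usable as a structure; has spelt, so not kosher-for-Passover — reject
D: only sweet potato; none excluded — OK
E: works as a structure, no refined sugar, no corn — keep
F: has corn, so not corn-free — out
G: has shrimp, so not vegan — no
H: no coconut, no refined sugar — valid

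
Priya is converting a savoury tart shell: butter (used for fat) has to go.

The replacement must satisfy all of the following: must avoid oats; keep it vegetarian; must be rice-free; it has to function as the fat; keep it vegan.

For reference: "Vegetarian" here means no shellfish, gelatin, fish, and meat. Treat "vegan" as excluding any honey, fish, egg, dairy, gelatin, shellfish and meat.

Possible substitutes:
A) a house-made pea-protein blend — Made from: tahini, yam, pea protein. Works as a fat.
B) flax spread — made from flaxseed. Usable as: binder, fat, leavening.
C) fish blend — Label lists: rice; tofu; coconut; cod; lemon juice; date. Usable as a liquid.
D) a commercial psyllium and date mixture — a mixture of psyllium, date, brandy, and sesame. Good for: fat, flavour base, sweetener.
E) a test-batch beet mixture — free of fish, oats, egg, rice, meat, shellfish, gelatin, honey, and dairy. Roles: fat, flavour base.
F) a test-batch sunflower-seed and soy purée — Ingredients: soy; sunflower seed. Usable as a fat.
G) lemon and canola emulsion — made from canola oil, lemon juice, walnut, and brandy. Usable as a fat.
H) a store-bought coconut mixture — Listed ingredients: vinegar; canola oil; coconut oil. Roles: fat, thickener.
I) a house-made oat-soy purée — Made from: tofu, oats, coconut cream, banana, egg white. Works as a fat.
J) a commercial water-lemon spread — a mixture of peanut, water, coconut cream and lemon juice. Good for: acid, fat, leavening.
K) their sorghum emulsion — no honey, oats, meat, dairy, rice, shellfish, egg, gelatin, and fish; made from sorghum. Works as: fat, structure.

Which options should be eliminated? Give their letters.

C, I

A: works as a fat, vegetarian, no rice — keep
B: only flaxseed; none excluded — valid
C: not usable as a fat; has cod, so not vegetarian (and 2 more) — reject
D: brandy and sesame etc. — none of it excluded — valid
E: all constraints satisfied — valid
F: every rule checks out — OK
G: brandy and walnut etc. — none of it excluded — valid
H: all constraints satisfied — OK
I: has egg white, so not vegan; has oats, so not oat-free — no
J: coconut cream and peanut etc. — none of it excluded — OK
K: works as a fat, vegetarian, vegan — valid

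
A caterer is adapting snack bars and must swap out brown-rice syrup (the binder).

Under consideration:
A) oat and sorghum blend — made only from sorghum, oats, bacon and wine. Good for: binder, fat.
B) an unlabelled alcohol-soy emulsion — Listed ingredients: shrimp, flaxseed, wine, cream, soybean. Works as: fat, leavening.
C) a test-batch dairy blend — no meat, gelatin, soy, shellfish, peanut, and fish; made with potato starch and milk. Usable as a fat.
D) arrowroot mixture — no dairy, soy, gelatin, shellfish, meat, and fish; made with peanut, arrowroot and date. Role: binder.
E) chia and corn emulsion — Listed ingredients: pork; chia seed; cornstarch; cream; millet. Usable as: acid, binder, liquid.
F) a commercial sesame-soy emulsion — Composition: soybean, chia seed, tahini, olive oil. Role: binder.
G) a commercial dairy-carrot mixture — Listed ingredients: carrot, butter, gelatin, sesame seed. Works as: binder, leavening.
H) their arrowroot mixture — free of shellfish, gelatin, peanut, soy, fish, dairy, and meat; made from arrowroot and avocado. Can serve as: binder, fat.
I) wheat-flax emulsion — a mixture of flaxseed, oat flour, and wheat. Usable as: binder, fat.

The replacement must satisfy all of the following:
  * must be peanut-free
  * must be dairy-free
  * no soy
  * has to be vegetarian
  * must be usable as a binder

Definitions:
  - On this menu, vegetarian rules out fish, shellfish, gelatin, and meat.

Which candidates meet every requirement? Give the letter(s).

A: has bacon, so not vegetarian — reject
B: not usable as a binder; has shrimp, so not vegetarian (and 2 more) — no
C: not usable as a binder; has milk, so not dairy-free — no
D: has peanut, so not peanut-free — no
E: has pork, so not vegetarian; has cream, so not dairy-free — out
F: has soybean, so not soy-free — out
G: has gelatin, so not vegetarian; has butter, so not dairy-free — reject
H: works as a binder, no dairy, no peanut — OK
I: only oat flour, wheat and flaxseed; none excluded — keep

H, I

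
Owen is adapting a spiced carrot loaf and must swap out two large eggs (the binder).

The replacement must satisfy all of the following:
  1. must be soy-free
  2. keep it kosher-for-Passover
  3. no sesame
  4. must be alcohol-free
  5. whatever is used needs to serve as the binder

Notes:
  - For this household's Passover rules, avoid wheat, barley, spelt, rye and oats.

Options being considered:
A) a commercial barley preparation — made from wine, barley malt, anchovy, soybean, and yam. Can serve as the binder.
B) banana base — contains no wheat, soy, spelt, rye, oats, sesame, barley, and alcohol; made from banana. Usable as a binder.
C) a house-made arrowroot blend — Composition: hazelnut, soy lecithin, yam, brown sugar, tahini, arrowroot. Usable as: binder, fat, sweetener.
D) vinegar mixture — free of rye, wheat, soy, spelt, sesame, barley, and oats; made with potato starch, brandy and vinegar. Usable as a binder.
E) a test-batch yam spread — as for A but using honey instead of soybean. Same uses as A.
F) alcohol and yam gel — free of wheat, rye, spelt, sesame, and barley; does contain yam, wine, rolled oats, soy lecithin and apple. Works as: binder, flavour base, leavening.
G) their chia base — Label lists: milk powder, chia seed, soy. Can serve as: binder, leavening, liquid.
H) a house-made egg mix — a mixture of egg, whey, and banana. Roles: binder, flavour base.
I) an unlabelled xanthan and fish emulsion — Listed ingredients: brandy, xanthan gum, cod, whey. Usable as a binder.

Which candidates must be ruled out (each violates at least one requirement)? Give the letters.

A, C, D, E, F, G, I

A: has barley malt, so not kosher-for-Passover; has soybean, so not soy-free (and 1 more) — out
B: no sesame, no soy — valid
C: has soy lecithin, so not soy-free; has tahini, so not sesame-free — out
D: has brandy, so not alcohol-free — reject
E: has barley malt, so not kosher-for-Passover; has wine, so not alcohol-free — out
F: has rolled oats, so not kosher-for-Passover; has soy lecithin, so not soy-free (and 1 more) — no
G: has soy, so not soy-free — reject
H: only whey, egg and banana; none excluded — keep
I: has brandy, so not alcohol-free — reject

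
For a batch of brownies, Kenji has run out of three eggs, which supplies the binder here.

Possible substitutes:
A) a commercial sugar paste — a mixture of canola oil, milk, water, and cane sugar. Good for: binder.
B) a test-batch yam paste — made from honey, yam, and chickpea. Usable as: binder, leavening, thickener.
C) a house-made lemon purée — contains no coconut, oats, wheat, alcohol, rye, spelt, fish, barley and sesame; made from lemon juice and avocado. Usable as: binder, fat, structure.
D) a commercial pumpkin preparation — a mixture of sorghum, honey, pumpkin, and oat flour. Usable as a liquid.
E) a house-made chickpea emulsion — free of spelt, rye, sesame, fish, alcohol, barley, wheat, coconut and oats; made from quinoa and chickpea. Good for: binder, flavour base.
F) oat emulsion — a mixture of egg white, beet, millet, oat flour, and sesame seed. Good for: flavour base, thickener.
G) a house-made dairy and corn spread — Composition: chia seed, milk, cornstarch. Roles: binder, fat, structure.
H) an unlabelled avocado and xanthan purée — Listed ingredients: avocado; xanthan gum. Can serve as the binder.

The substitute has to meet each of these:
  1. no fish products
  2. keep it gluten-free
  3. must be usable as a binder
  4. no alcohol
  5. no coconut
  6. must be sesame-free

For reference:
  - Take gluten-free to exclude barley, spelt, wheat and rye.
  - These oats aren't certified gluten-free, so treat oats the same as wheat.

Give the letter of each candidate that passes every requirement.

A: milk and cane sugar etc. — none of it excluded — OK
B: nothing on the exclusion list — keep
C: works as a binder, no sesame, no fish — keep
D: not usable as a binder; has oat flour, so not gluten-free — reject
E: works as a binder, no alcohol, no fish — OK
F: not usable as a binder; has oat flour, so not gluten-free (and 1 more) — no
G: nothing on the exclusion list — OK
H: works as a binder, no coconut, no fish — OK

A, B, C, E, G, H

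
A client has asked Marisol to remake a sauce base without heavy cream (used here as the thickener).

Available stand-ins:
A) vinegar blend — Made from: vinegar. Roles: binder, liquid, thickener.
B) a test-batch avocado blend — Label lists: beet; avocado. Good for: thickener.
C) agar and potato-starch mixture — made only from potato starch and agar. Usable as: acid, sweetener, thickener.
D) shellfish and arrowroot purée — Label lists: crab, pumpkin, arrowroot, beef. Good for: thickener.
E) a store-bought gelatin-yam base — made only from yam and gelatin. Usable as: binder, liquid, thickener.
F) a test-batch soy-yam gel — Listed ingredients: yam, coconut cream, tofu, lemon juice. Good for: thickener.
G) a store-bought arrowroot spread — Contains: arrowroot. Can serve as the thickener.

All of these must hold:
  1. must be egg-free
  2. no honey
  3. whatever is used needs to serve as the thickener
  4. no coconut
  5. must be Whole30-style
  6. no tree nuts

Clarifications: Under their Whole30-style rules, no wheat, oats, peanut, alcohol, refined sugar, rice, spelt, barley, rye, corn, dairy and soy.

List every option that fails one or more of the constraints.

F

A: works as a thickener, no honey, Whole30-style — valid
B: Whole30-style, no tree nuts — valid
C: works as a thickener, no tree nuts, no honey — OK
D: all constraints satisfied — valid
E: only gelatin and yam; none excluded — keep
F: has tofu, so not Whole30-style; has coconut cream, so not coconut-free — no
G: all constraints satisfied — OK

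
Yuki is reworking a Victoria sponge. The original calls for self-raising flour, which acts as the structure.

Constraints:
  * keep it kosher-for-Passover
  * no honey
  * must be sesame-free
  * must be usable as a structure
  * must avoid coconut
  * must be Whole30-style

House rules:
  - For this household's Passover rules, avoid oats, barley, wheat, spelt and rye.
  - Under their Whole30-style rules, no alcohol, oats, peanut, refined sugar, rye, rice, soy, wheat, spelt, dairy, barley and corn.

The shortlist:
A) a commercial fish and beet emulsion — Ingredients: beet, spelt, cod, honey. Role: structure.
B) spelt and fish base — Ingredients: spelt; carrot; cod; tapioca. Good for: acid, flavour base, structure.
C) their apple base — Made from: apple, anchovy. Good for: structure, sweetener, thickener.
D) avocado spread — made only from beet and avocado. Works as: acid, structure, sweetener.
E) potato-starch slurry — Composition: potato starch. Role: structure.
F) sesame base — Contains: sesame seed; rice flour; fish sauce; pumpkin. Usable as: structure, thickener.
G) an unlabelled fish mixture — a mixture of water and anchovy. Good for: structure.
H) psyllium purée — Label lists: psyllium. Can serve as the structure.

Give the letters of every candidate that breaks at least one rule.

A: has spelt, so not kosher-for-Passover; has spelt, so not Whole30-style (and 1 more) — no
B: has spelt, so not kosher-for-Passover; has spelt, so not Whole30-style — reject
C: works as a structure, no sesame, no honey — keep
D: all constraints satisfied — valid
E: only potato starch; none excluded — keep
F: has rice flour, so not Whole30-style; has sesame seed, so not sesame-free — no
G: works as a structure, Whole30-style, kosher-for-Passover — keep
H: nothing on the exclusion list — keep

A, B, F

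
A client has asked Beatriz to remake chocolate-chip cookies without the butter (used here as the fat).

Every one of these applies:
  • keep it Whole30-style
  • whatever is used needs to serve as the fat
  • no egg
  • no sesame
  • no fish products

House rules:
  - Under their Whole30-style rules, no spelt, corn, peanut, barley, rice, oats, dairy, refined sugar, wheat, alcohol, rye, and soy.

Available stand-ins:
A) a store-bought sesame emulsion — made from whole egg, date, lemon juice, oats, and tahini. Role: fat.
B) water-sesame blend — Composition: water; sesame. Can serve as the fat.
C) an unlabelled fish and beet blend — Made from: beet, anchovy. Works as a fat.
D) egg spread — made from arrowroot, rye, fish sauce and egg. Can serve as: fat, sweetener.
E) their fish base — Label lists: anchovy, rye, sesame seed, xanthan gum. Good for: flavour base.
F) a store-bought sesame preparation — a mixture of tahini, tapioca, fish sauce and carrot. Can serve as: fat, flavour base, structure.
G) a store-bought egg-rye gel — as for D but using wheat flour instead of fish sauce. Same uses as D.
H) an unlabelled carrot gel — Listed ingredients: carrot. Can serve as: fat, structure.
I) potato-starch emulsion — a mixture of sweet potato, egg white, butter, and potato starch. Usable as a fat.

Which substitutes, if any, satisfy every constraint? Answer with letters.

H

A: has oats, so not Whole30-style; has tahini, so not sesame-free (and 1 more) — reject
B: has sesame, so not sesame-free — reject
C: has anchovy, so not fish-free — no
D: has rye, so not Whole30-style; has fish sauce, so not fish-free (and 1 more) — reject
E: not usable as a fat; has rye, so not Whole30-style (and 2 more) — reject
F: has tahini, so not sesame-free; has fish sauce, so not fish-free — no
G: has rye, so not Whole30-style; has egg, so not egg-free — no
H: nothing on the exclusion list — keep
I: has butter, so not Whole30-style; has egg white, so not egg-free — no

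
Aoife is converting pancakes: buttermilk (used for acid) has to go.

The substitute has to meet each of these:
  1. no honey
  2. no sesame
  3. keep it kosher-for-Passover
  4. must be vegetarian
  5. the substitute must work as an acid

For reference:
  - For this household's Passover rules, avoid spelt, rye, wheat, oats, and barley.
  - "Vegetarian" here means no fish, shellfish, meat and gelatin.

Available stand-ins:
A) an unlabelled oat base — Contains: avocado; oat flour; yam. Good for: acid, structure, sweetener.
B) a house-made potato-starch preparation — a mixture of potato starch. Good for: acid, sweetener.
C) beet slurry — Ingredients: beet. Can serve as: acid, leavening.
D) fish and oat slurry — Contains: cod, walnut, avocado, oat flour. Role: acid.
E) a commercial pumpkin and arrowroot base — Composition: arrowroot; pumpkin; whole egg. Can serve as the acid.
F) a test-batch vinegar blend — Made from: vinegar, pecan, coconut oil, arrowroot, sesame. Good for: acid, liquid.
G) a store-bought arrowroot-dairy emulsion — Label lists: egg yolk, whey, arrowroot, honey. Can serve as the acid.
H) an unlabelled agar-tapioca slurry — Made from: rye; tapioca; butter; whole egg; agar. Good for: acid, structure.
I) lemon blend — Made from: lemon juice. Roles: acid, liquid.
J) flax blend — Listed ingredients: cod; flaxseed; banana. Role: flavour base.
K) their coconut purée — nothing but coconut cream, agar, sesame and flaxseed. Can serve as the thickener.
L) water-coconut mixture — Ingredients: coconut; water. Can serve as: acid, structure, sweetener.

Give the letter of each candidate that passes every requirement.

B, C, E, I, L

A: has oat flour, so not kosher-for-Passover — out
B: all constraints satisfied — valid
C: only beet; none excluded — valid
D: has oat flour, so not kosher-for-Passover; has cod, so not vegetarian — out
E: no sesame, kosher-for-Passover — OK
F: has sesame, so not sesame-free — no
G: has honey, so not honey-free — reject
H: has rye, so not kosher-for-Passover — out
I: works as an acid, no honey, kosher-for-Passover — OK
J: not usable as an acid; has cod, so not vegetarian — reject
K: not usable as an acid; has sesame, so not sesame-free — no
L: no honey, kosher-for-Passover — valid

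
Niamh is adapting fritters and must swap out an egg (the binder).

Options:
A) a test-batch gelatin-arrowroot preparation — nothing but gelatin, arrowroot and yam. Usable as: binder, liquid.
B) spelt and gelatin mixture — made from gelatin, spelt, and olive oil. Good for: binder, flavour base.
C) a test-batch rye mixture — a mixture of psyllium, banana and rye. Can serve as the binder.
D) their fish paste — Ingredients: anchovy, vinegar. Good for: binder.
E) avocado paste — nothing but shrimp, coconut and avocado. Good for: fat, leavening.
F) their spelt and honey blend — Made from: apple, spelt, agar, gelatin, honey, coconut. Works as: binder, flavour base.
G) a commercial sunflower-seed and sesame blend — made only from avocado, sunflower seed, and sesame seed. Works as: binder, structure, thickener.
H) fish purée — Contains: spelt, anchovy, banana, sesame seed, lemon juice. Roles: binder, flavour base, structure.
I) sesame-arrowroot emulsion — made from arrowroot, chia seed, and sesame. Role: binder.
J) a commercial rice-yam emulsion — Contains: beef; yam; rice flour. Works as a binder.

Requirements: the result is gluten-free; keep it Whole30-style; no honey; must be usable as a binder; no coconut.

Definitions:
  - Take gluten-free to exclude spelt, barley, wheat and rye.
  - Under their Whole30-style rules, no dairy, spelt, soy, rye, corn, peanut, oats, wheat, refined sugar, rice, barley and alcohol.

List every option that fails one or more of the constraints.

A: gluten-free, no coconut — OK
B: has spelt, so not gluten-free; has spelt, so not Whole30-style — reject
C: has rye, so not gluten-free; has rye, so not Whole30-style — no
D: nothing on the exclusion list — OK
E: not usable as a binder; has coconut, so not coconut-free — reject
F: has spelt, so not gluten-free; has spelt, so not Whole30-style (and 2 more) — reject
G: only sesame seed, avocado and sunflower seed; none excluded — keep
H: has spelt, so not gluten-free; has spelt, so not Whole30-style — reject
I: only sesame, arrowroot, and chia seed; none excluded — keep
J: has rice flour, so not Whole30-style — out

B, C, E, F, H, J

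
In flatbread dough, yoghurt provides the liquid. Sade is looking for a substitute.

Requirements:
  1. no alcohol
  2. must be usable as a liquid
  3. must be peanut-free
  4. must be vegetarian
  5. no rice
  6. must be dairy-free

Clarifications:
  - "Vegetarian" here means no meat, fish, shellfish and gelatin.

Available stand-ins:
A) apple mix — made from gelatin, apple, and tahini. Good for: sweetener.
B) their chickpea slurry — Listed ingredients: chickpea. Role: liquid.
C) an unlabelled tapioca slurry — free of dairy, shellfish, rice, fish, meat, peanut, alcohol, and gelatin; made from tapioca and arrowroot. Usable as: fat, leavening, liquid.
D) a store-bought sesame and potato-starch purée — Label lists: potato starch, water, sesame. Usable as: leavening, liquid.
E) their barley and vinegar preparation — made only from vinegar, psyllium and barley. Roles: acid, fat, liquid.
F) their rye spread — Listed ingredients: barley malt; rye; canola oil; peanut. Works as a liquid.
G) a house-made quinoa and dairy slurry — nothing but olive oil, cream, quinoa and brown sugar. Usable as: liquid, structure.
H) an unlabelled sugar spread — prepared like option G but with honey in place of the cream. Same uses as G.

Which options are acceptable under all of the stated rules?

A: not usable as a liquid; has gelatin, so not vegetarian — no
B: works as a liquid, no dairy, no alcohol — keep
C: nothing on the exclusion list — OK
D: only sesame, water, and potato starch; none excluded — OK
E: only barley, psyllium and vinegar; none excluded — keep
F: has peanut, so not peanut-free — out
G: has cream, so not dairy-free — reject
H: works as a liquid, no peanut, vegetarian — keep

B, C, D, E, H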